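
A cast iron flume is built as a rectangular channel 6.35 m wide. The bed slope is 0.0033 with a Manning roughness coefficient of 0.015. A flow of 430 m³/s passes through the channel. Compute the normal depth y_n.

Manning's equation rearranged: A R^(2/3) = nQ / (1·√S) = 0.015 × 430 / (√0.0033) = 112.3.
At y = 11.4 m: A R^(2/3) = 132.8 — too large.
At y = 8.3 m: A R^(2/3) = 91.74 — too small.
At y = 9.86 m: A R^(2/3) = 112.3 — close enough.

y_n = 9.86 m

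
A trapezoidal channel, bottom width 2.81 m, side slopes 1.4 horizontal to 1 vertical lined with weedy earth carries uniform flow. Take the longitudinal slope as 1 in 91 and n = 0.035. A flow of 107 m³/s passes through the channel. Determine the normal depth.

y_n = 3.32 m

Manning's equation rearranged: A R^(2/3) = nQ / (1·√S) = 0.035 × 107 / (√0.01099) = 35.73.
At y = 2.54 m: A R^(2/3) = 20.24 — too small.
At y = 3.6 m: A R^(2/3) = 42.73 — too large.
At y = 3.32 m: A R^(2/3) = 35.81 — matches.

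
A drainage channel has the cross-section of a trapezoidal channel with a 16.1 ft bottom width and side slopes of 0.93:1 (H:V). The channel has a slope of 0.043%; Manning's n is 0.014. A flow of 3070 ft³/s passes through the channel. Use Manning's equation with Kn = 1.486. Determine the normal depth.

Manning's equation rearranged: A R^(2/3) = nQ / (1.486·√S) = 0.014 × 3070 / (1.486 × √0.00043) = 1395.
Trying y = 9.6 ft: A R^(2/3) = 764.7 — too small.
Trying y = 13.2 ft: A R^(2/3) = 1394 — matches.

y_n = 13.2 ft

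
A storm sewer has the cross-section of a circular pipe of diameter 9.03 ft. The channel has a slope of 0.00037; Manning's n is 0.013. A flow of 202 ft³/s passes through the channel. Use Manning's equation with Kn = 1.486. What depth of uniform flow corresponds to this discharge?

y_n = 6.3 ft

Manning's equation rearranged: A R^(2/3) = nQ / (1.486·√S) = 0.013 × 202 / (1.486 × √0.00037) = 91.87.
Try y = 5.54 ft: A R^(2/3) = 76.59 — low.
Try y = 6.3 ft: A R^(2/3) = 91.87 — matches.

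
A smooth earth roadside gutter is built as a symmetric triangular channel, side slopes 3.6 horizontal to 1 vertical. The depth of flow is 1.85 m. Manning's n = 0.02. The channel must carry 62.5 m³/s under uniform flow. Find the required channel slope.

For a triangular section with side slope z = 3.6: A = zy² = 3.6×1.85² = 12.32 m²; P = 2y√(1+z²) = 2×1.85×3.736 = 13.82 m.
Hydraulic radius R = A/P = 12.32/13.82 = 0.8913 m.
From Manning's equation, S = [nQ / (1 A R^(2/3))]² = [0.02 × 62.5 / (1 × 12.32 × 0.8913^(2/3))]² = 0.012.

S = 0.012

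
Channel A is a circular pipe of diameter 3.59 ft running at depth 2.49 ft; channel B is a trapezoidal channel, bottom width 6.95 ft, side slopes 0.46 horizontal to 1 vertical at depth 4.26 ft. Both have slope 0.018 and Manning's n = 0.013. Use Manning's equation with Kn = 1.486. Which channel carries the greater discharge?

channel B

Channel A: For a circular section of diameter D = 3.59 ft at depth y = 2.49 ft, the central angle is θ = 2 arccos(1 − 2y/D) = 3.937 rad. Then A = (D²/8)(θ − sin θ) = 7.492 ft² and P = Dθ/2 = 7.066 ft. Hydraulic radius R = A/P = 7.492/7.066 = 1.06 ft. Q_A = (1.486/0.013)·7.492·1.06^(2/3)·√0.018 = 119.5 ft³/s.
Channel B: With bottom width b = 6.95 ft and side slope z = 0.46: A = (b + zy)y = (6.95 + 0.46×4.26)×4.26 = 37.95 ft²; P = b + 2y√(1+z²) = 6.95 + 2×4.26×1.101 = 16.33 ft. Hydraulic radius R = A/P = 37.95/16.33 = 2.325 ft. Q_B = (1.486/0.013)·37.95·2.325^(2/3)·√0.018 = 1021 ft³/s.
Q_A = 119.5 ft³/s vs Q_B = 1021 ft³/s, so channel B carries more.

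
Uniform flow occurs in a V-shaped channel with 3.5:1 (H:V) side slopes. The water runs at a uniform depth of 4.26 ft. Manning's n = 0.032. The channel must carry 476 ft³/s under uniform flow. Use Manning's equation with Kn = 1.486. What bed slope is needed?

S = 0.01

For a triangular section with side slope z = 3.5: A = zy² = 3.5×4.26² = 63.52 ft²; P = 2y√(1+z²) = 2×4.26×3.64 = 31.01 ft.
Hydraulic radius R = A/P = 63.52/31.01 = 2.048 ft.
From Manning's equation, S = [nQ / (1.486 A R^(2/3))]² = [0.032 × 476 / (1.486 × 63.52 × 2.048^(2/3))]² = 0.01.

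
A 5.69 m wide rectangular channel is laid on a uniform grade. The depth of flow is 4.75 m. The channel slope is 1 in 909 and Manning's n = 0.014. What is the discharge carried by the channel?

Flow area A = b·y = 5.69 × 4.75 = 27.03 m². Wetted perimeter P = b + 2y = 5.69 + 2×4.75 = 15.19 m.
Hydraulic radius R = A/P = 27.03/15.19 = 1.779 m.
Manning's equation: Q = (1/n) A R^(2/3) S^(1/2) = (1/0.014) × 27.03 × 1.779^(2/3) × 0.0011^(1/2) = 94 m³/s.

Q = 94 m³/s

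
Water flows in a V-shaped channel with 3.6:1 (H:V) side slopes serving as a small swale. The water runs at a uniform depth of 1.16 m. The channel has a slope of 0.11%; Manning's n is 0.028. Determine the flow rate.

Q = 3.89 m³/s

For a triangular section with side slope z = 3.6: A = zy² = 3.6×1.16² = 4.844 m²; P = 2y√(1+z²) = 2×1.16×3.736 = 8.668 m.
Hydraulic radius R = A/P = 4.844/8.668 = 0.5588 m.
Manning's equation: Q = (1/n) A R^(2/3) S^(1/2) = (1/0.028) × 4.844 × 0.5588^(2/3) × 0.0011^(1/2) = 3.89 m³/s.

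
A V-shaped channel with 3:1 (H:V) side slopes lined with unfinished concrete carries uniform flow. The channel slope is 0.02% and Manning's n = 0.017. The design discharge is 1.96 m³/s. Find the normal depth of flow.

y_n = 1.1 m

Manning's equation rearranged: A R^(2/3) = nQ / (1·√S) = 0.017 × 1.96 / (√0.0002) = 2.356.
Try y = 0.973 m: A R^(2/3) = 1.696 — too small.
Try y = 1.29 m: A R^(2/3) = 3.598 — too large.
Try y = 1.1 m: A R^(2/3) = 2.353 — close enough.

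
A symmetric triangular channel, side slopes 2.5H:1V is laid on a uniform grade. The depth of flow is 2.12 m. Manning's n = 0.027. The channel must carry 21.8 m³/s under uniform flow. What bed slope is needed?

For a triangular section with side slope z = 2.5: A = zy² = 2.5×2.12² = 11.24 m²; P = 2y√(1+z²) = 2×2.12×2.693 = 11.42 m.
Hydraulic radius R = A/P = 11.24/11.42 = 0.9842 m.
From Manning's equation, S = [nQ / (1 A R^(2/3))]² = [0.027 × 21.8 / (1 × 11.24 × 0.9842^(2/3))]² = 0.0028.

S = 0.0028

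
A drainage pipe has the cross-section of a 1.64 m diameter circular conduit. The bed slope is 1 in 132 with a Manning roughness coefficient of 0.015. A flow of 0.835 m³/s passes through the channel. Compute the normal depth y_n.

Manning's equation rearranged: A R^(2/3) = nQ / (1·√S) = 0.015 × 0.835 / (√0.007576) = 0.1439.
Try y = 0.494 m: A R^(2/3) = 0.2301 — high.
Try y = 0.307 m: A R^(2/3) = 0.08926 — low.
Try y = 0.389 m: A R^(2/3) = 0.1438 — matches.

y_n = 0.389 m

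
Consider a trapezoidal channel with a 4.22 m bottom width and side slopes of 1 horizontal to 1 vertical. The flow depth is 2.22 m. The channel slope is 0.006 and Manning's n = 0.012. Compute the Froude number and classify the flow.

With bottom width b = 4.22 m and side slope z = 1: A = (b + zy)y = (4.22 + 1×2.22)×2.22 = 14.3 m²; P = b + 2y√(1+z²) = 4.22 + 2×2.22×1.414 = 10.5 m.
Hydraulic radius R = A/P = 14.3/10.5 = 1.362 m.
V = (1/n) R^(2/3) √S = (1/0.012) × 1.362^(2/3) × √0.006 = 7.93 m/s. Hydraulic depth D_h = A/T = 14.3/8.66 = 1.651 m.
Froude number Fr = V/√(g·D_h) = 7.93/√(9.81×1.651) = 1.97, which is greater than 1, so the flow is supercritical.

supercritical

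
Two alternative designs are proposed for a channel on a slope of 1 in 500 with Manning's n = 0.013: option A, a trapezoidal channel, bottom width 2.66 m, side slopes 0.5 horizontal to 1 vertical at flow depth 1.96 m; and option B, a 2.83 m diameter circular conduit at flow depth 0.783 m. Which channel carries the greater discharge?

channel A

Channel A: With bottom width b = 2.66 m and side slope z = 0.5: A = (b + zy)y = (2.66 + 0.5×1.96)×1.96 = 7.134 m²; P = b + 2y√(1+z²) = 2.66 + 2×1.96×1.118 = 7.043 m. Hydraulic radius R = A/P = 7.134/7.043 = 1.013 m. Q_A = (1/0.013)·7.134·1.013^(2/3)·√0.002 = 24.76 m³/s.
Channel B: For a circular section of diameter D = 2.83 m at depth y = 0.783 m, the central angle is θ = 2 arccos(1 − 2y/D) = 2.216 rad. Then A = (D²/8)(θ − sin θ) = 1.418 m² and P = Dθ/2 = 3.135 m. Hydraulic radius R = A/P = 1.418/3.135 = 0.4523 m. Q_B = (1/0.013)·1.418·0.4523^(2/3)·√0.002 = 2.874 m³/s.
Q_A = 24.76 m³/s vs Q_B = 2.874 m³/s, so channel A carries more.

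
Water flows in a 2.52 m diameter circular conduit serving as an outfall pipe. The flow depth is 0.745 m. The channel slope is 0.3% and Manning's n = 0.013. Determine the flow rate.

Q = 2.94 m³/s

For a circular section of diameter D = 2.52 m at depth y = 0.745 m, the central angle is θ = 2 arccos(1 − 2y/D) = 2.299 rad. Then A = (D²/8)(θ − sin θ) = 1.233 m² and P = Dθ/2 = 2.897 m.
Hydraulic radius R = A/P = 1.233/2.897 = 0.4256 m.
Manning's equation: Q = (1/n) A R^(2/3) S^(1/2) = (1/0.013) × 1.233 × 0.4256^(2/3) × 0.003^(1/2) = 2.94 m³/s.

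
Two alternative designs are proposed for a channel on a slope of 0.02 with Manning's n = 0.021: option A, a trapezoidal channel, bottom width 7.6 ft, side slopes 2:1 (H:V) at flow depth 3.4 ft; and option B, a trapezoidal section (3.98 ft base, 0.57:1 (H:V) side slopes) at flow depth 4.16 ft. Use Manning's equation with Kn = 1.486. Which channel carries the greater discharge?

channel A

Channel A: With bottom width b = 7.6 ft and side slope z = 2: A = (b + zy)y = (7.6 + 2×3.4)×3.4 = 48.96 ft²; P = b + 2y√(1+z²) = 7.6 + 2×3.4×2.236 = 22.81 ft. Hydraulic radius R = A/P = 48.96/22.81 = 2.147 ft. Q_A = (1.486/0.021)·48.96·2.147^(2/3)·√0.02 = 815.4 ft³/s.
Channel B: With bottom width b = 3.98 ft and side slope z = 0.57: A = (b + zy)y = (3.98 + 0.57×4.16)×4.16 = 26.42 ft²; P = b + 2y√(1+z²) = 3.98 + 2×4.16×1.151 = 13.56 ft. Hydraulic radius R = A/P = 26.42/13.56 = 1.949 ft. Q_B = (1.486/0.021)·26.42·1.949^(2/3)·√0.02 = 412.5 ft³/s.
Q_A = 815.4 ft³/s vs Q_B = 412.5 ft³/s, so channel A carries more.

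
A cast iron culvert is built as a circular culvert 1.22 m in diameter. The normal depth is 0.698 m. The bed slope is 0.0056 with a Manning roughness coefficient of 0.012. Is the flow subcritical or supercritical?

For a circular section of diameter D = 1.22 m at depth y = 0.698 m, the central angle is θ = 2 arccos(1 − 2y/D) = 3.431 rad. Then A = (D²/8)(θ − sin θ) = 0.6915 m² and P = Dθ/2 = 2.093 m.
Hydraulic radius R = A/P = 0.6915/2.093 = 0.3304 m.
V = (1/n) R^(2/3) √S = (1/0.012) × 0.3304^(2/3) × √0.0056 = 2.98 m/s. Hydraulic depth D_h = A/T = 0.6915/1.207 = 0.5728 m.
Froude number Fr = V/√(g·D_h) = 2.98/√(9.81×0.5728) = 1.26, which is greater than 1, so the flow is supercritical.

supercritical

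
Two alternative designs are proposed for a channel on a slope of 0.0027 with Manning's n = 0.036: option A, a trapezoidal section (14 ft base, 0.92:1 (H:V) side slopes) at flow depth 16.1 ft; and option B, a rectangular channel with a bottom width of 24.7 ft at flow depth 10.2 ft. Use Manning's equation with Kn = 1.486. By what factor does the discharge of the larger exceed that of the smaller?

Channel A: With bottom width b = 14 ft and side slope z = 0.92: A = (b + zy)y = (14 + 0.92×16.1)×16.1 = 463.9 ft²; P = b + 2y√(1+z²) = 14 + 2×16.1×1.359 = 57.75 ft. Hydraulic radius R = A/P = 463.9/57.75 = 8.032 ft. Q_A = (1.486/0.036)·463.9·8.032^(2/3)·√0.0027 = 3990 ft³/s.
Channel B: Flow area A = b·y = 24.7 × 10.2 = 251.9 ft². Wetted perimeter P = b + 2y = 24.7 + 2×10.2 = 45.1 ft. Hydraulic radius R = A/P = 251.9/45.1 = 5.586 ft. Q_B = (1.486/0.036)·251.9·5.586^(2/3)·√0.0027 = 1701 ft³/s.
The larger discharge is 3990 ft³/s and the smaller is 1701 ft³/s; the ratio is 2.35.

2.35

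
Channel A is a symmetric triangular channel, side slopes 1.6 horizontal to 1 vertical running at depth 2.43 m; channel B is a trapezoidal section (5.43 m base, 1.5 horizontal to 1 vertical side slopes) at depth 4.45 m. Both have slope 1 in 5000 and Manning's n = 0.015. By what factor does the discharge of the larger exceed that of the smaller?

Channel A: For a triangular section with side slope z = 1.6: A = zy² = 1.6×2.43² = 9.448 m²; P = 2y√(1+z²) = 2×2.43×1.887 = 9.17 m. Hydraulic radius R = A/P = 9.448/9.17 = 1.03 m. Q_A = (1/0.015)·9.448·1.03^(2/3)·√0.0002 = 9.087 m³/s.
Channel B: With bottom width b = 5.43 m and side slope z = 1.5: A = (b + zy)y = (5.43 + 1.5×4.45)×4.45 = 53.87 m²; P = b + 2y√(1+z²) = 5.43 + 2×4.45×1.803 = 21.47 m. Hydraulic radius R = A/P = 53.87/21.47 = 2.508 m. Q_B = (1/0.015)·53.87·2.508^(2/3)·√0.0002 = 93.76 m³/s.
The larger discharge is 93.76 m³/s and the smaller is 9.087 m³/s; the ratio is 10.3.

10.3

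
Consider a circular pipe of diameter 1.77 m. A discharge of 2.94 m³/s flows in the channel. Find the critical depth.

y_c = 0.845 m

At critical depth, Q² T / (g A³) = 1, i.e. A³/T = Q²/g = 2.94²/9.81 = 0.8811.
At y = 0.681 m: A³/T = 0.3855 — low.
At y = 1.06 m: A³/T = 2.097 — high.
At y = 0.845 m: A³/T = 0.8816 — matches.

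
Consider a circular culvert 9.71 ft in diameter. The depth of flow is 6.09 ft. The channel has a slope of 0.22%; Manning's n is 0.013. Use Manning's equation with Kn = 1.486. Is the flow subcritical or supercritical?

For a circular section of diameter D = 9.71 ft at depth y = 6.09 ft, the central angle is θ = 2 arccos(1 − 2y/D) = 3.656 rad. Then A = (D²/8)(θ − sin θ) = 48.89 ft² and P = Dθ/2 = 17.75 ft.
Hydraulic radius R = A/P = 48.89/17.75 = 2.754 ft.
V = (1.486/n) R^(2/3) √S = (1.486/0.013) × 2.754^(2/3) × √0.0022 = 10.53 ft/s. Hydraulic depth D_h = A/T = 48.89/9.391 = 5.206 ft.
Froude number Fr = V/√(g·D_h) = 10.53/√(32.2×5.206) = 0.814, which is less than 1, so the flow is subcritical.

subcritical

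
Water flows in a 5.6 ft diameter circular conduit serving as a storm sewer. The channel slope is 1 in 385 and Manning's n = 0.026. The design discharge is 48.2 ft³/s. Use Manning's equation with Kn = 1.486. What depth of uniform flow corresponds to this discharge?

y_n = 2.92 ft

Manning's equation rearranged: A R^(2/3) = nQ / (1.486·√S) = 0.026 × 48.2 / (1.486 × √0.002597) = 16.55.
Trying y = 3.36 ft: A R^(2/3) = 20.71 — too large.
Trying y = 2.92 ft: A R^(2/3) = 16.54 — ≈ 16.55.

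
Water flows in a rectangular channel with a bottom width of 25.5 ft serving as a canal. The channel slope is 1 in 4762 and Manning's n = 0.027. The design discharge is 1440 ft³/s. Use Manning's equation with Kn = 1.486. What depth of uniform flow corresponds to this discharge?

y_n = 18.4 ft

Manning's equation rearranged: A R^(2/3) = nQ / (1.486·√S) = 0.027 × 1440 / (1.486 × √0.00021) = 1806.
Try y = 22.3 ft: A R^(2/3) = 2296 — high.
Try y = 14.8 ft: A R^(2/3) = 1361 — low.
Try y = 18.4 ft: A R^(2/3) = 1803 — ≈ 1806.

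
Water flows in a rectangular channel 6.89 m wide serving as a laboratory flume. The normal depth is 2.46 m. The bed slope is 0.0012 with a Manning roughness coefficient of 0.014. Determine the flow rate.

Flow area A = b·y = 6.89 × 2.46 = 16.95 m². Wetted perimeter P = b + 2y = 6.89 + 2×2.46 = 11.81 m.
Hydraulic radius R = A/P = 16.95/11.81 = 1.435 m.
Manning's equation: Q = (1/n) A R^(2/3) S^(1/2) = (1/0.014) × 16.95 × 1.435^(2/3) × 0.0012^(1/2) = 53.4 m³/s.

Q = 53.4 m³/s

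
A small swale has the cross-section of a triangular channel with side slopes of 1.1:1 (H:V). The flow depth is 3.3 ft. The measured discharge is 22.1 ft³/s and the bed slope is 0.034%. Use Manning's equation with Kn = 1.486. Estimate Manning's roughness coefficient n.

For a triangular section with side slope z = 1.1: A = zy² = 1.1×3.3² = 11.98 ft²; P = 2y√(1+z²) = 2×3.3×1.487 = 9.812 ft.
Hydraulic radius R = A/P = 11.98/9.812 = 1.221 ft.
Rearranging Manning's equation: n = (1.486/Q) A R^(2/3) S^(1/2) = (1.486/22.1) × 11.98 × 1.221^(2/3) × √0.00034 = 0.017.

n = 0.017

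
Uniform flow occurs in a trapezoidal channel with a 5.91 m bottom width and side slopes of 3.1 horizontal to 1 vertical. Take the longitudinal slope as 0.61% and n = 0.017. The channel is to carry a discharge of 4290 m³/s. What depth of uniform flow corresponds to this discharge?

y_n = 9.33 m

Manning's equation rearranged: A R^(2/3) = nQ / (1·√S) = 0.017 × 4290 / (√0.0061) = 933.8.
Try y = 11 m: A R^(2/3) = 1400 — over.
Try y = 9.33 m: A R^(2/3) = 934.1 — ≈ 933.8.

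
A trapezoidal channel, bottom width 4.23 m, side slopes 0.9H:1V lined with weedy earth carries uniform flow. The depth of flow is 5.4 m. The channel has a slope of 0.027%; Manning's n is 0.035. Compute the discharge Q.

With bottom width b = 4.23 m and side slope z = 0.9: A = (b + zy)y = (4.23 + 0.9×5.4)×5.4 = 49.09 m²; P = b + 2y√(1+z²) = 4.23 + 2×5.4×1.345 = 18.76 m.
Hydraulic radius R = A/P = 49.09/18.76 = 2.617 m.
Manning's equation: Q = (1/n) A R^(2/3) S^(1/2) = (1/0.035) × 49.09 × 2.617^(2/3) × 0.00027^(1/2) = 43.8 m³/s.

Q = 43.8 m³/s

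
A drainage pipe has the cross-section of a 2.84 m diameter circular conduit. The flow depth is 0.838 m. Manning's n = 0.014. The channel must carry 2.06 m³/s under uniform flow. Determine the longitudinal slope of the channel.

S = 0.00091

For a circular section of diameter D = 2.84 m at depth y = 0.838 m, the central angle is θ = 2 arccos(1 − 2y/D) = 2.297 rad. Then A = (D²/8)(θ − sin θ) = 1.562 m² and P = Dθ/2 = 3.262 m.
Hydraulic radius R = A/P = 1.562/3.262 = 0.4789 m.
From Manning's equation, S = [nQ / (1 A R^(2/3))]² = [0.014 × 2.06 / (1 × 1.562 × 0.4789^(2/3))]² = 0.00091.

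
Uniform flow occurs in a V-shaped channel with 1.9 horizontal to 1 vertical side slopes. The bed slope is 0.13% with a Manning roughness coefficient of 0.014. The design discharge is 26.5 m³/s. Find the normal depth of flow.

y_n = 2.31 m

Manning's equation rearranged: A R^(2/3) = nQ / (1·√S) = 0.014 × 26.5 / (√0.0013) = 10.29.
At y = 1.79 m: A R^(2/3) = 5.211 — low.
At y = 2.81 m: A R^(2/3) = 17.35 — high.
At y = 2.31 m: A R^(2/3) = 10.29 — ≈ 10.29.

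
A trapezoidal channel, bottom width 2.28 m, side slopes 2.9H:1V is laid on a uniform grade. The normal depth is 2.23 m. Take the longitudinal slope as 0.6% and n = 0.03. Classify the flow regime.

With bottom width b = 2.28 m and side slope z = 2.9: A = (b + zy)y = (2.28 + 2.9×2.23)×2.23 = 19.51 m²; P = b + 2y√(1+z²) = 2.28 + 2×2.23×3.068 = 15.96 m.
Hydraulic radius R = A/P = 19.51/15.96 = 1.222 m.
V = (1/n) R^(2/3) √S = (1/0.03) × 1.222^(2/3) × √0.006 = 2.951 m/s. Hydraulic depth D_h = A/T = 19.51/15.21 = 1.282 m.
Froude number Fr = V/√(g·D_h) = 2.951/√(9.81×1.282) = 0.832, which is less than 1, so the flow is subcritical.

subcritical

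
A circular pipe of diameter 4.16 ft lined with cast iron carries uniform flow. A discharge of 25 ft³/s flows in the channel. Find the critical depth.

y_c = 1.46 ft

At critical depth, Q² T / (g A³) = 1, i.e. A³/T = Q²/g = 25²/32.2 = 19.41.
Try y = 1.28 ft: A³/T = 11.67 — low.
Try y = 1.75 ft: A³/T = 38.96 — high.
Try y = 1.46 ft: A³/T = 19.41 — matches.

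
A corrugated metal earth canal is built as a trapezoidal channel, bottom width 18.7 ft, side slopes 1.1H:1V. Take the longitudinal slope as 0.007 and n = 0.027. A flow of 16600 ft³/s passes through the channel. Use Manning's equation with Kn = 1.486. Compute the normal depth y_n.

y_n = 19.3 ft

Manning's equation rearranged: A R^(2/3) = nQ / (1.486·√S) = 0.027 × 16600 / (1.486 × √0.007) = 3605.
At y = 21.2 ft: A R^(2/3) = 4379 — over.
At y = 19.3 ft: A R^(2/3) = 3608 — close enough.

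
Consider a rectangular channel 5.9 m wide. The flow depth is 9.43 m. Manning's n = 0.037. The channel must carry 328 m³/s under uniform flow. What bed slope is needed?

Flow area A = b·y = 5.9 × 9.43 = 55.64 m². Wetted perimeter P = b + 2y = 5.9 + 2×9.43 = 24.76 m.
Hydraulic radius R = A/P = 55.64/24.76 = 2.247 m.
From Manning's equation, S = [nQ / (1 A R^(2/3))]² = [0.037 × 328 / (1 × 55.64 × 2.247^(2/3))]² = 0.0162.

S = 0.0162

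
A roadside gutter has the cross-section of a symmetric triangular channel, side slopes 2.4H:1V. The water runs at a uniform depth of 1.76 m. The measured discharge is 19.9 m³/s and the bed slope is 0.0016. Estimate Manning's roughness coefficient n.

n = 0.013

For a triangular section with side slope z = 2.4: A = zy² = 2.4×1.76² = 7.434 m²; P = 2y√(1+z²) = 2×1.76×2.6 = 9.152 m.
Hydraulic radius R = A/P = 7.434/9.152 = 0.8123 m.
Rearranging Manning's equation: n = (1/Q) A R^(2/3) S^(1/2) = (1/19.9) × 7.434 × 0.8123^(2/3) × √0.0016 = 0.013.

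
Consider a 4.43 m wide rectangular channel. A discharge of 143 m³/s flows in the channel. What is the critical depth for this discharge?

y_c = 4.74 m

For a rectangular channel, critical depth y_c = (q²/g)^(1/3) where q = Q/b = 143/4.43 = 32.28 m²/s.
So y_c = (32.28²/9.81)^(1/3) = 4.74 m.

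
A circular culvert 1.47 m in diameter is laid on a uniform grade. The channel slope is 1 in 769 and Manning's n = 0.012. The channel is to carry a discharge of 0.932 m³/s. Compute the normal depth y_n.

y_n = 0.606 m

Manning's equation rearranged: A R^(2/3) = nQ / (1·√S) = 0.012 × 0.932 / (√0.0013) = 0.3101.
At y = 0.706 m: A R^(2/3) = 0.4064 — too large.
At y = 0.444 m: A R^(2/3) = 0.1728 — too small.
At y = 0.606 m: A R^(2/3) = 0.31 — close enough.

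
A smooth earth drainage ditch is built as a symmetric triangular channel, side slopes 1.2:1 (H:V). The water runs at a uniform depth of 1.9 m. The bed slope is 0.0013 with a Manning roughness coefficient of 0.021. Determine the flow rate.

For a triangular section with side slope z = 1.2: A = zy² = 1.2×1.9² = 4.332 m²; P = 2y√(1+z²) = 2×1.9×1.562 = 5.936 m.
Hydraulic radius R = A/P = 4.332/5.936 = 0.7298 m.
Manning's equation: Q = (1/n) A R^(2/3) S^(1/2) = (1/0.021) × 4.332 × 0.7298^(2/3) × 0.0013^(1/2) = 6.03 m³/s.

Q = 6.03 m³/s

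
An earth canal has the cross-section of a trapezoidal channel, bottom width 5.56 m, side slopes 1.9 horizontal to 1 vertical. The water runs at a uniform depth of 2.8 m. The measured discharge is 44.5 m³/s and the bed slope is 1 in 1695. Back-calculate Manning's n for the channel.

With bottom width b = 5.56 m and side slope z = 1.9: A = (b + zy)y = (5.56 + 1.9×2.8)×2.8 = 30.46 m²; P = b + 2y√(1+z²) = 5.56 + 2×2.8×2.147 = 17.58 m.
Hydraulic radius R = A/P = 30.46/17.58 = 1.733 m.
Rearranging Manning's equation: n = (1/Q) A R^(2/3) S^(1/2) = (1/44.5) × 30.46 × 1.733^(2/3) × √0.00059 = 0.024.

n = 0.024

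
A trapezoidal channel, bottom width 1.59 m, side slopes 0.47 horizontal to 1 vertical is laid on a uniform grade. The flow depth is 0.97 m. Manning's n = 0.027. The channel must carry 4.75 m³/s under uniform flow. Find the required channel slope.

With bottom width b = 1.59 m and side slope z = 0.47: A = (b + zy)y = (1.59 + 0.47×0.97)×0.97 = 1.985 m²; P = b + 2y√(1+z²) = 1.59 + 2×0.97×1.105 = 3.734 m.
Hydraulic radius R = A/P = 1.985/3.734 = 0.5315 m.
From Manning's equation, S = [nQ / (1 A R^(2/3))]² = [0.027 × 4.75 / (1 × 1.985 × 0.5315^(2/3))]² = 0.0097.

S = 0.0097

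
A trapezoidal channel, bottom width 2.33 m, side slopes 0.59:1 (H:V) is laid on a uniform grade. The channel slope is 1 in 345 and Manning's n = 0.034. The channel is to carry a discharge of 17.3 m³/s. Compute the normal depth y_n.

Manning's equation rearranged: A R^(2/3) = nQ / (1·√S) = 0.034 × 17.3 / (√0.002899) = 10.93.
At y = 3.14 m: A R^(2/3) = 16.16 — high.
At y = 2.15 m: A R^(2/3) = 8.026 — low.
At y = 2.55 m: A R^(2/3) = 10.95 — close enough.

y_n = 2.55 m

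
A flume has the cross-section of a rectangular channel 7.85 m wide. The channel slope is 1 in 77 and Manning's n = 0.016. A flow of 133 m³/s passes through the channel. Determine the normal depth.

y_n = 1.98 m

Manning's equation rearranged: A R^(2/3) = nQ / (1·√S) = 0.016 × 133 / (√0.01299) = 18.67.
Trying y = 2.28 m: A R^(2/3) = 22.85 — over.
Trying y = 1.77 m: A R^(2/3) = 15.86 — short.
Trying y = 1.98 m: A R^(2/3) = 18.67 — close enough.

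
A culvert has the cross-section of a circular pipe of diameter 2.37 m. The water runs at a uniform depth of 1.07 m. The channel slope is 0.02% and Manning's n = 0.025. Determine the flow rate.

Q = 0.738 m³/s

For a circular section of diameter D = 2.37 m at depth y = 1.07 m, the central angle is θ = 2 arccos(1 − 2y/D) = 2.947 rad. Then A = (D²/8)(θ − sin θ) = 1.934 m² and P = Dθ/2 = 3.492 m.
Hydraulic radius R = A/P = 1.934/3.492 = 0.5537 m.
Manning's equation: Q = (1/n) A R^(2/3) S^(1/2) = (1/0.025) × 1.934 × 0.5537^(2/3) × 0.0002^(1/2) = 0.738 m³/s.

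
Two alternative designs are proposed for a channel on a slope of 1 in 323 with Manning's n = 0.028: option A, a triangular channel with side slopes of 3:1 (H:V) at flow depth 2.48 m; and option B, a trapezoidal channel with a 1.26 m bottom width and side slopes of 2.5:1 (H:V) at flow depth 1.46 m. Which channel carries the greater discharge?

channel A

Channel A: For a triangular section with side slope z = 3: A = zy² = 3×2.48² = 18.45 m²; P = 2y√(1+z²) = 2×2.48×3.162 = 15.68 m. Hydraulic radius R = A/P = 18.45/15.68 = 1.176 m. Q_A = (1/0.028)·18.45·1.176^(2/3)·√0.003096 = 40.86 m³/s.
Channel B: With bottom width b = 1.26 m and side slope z = 2.5: A = (b + zy)y = (1.26 + 2.5×1.46)×1.46 = 7.169 m²; P = b + 2y√(1+z²) = 1.26 + 2×1.46×2.693 = 9.122 m. Hydraulic radius R = A/P = 7.169/9.122 = 0.7858 m. Q_B = (1/0.028)·7.169·0.7858^(2/3)·√0.003096 = 12.13 m³/s.
Q_A = 40.86 m³/s vs Q_B = 12.13 m³/s, so channel A carries more.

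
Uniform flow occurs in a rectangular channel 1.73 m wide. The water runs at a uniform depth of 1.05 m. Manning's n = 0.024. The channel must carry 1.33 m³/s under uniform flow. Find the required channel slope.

S = 0.000835

Flow area A = b·y = 1.73 × 1.05 = 1.817 m². Wetted perimeter P = b + 2y = 1.73 + 2×1.05 = 3.83 m.
Hydraulic radius R = A/P = 1.817/3.83 = 0.4743 m.
From Manning's equation, S = [nQ / (1 A R^(2/3))]² = [0.024 × 1.33 / (1 × 1.817 × 0.4743^(2/3))]² = 0.000835.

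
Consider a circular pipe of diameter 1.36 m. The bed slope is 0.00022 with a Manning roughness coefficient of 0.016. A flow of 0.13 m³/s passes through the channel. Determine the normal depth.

y_n = 0.411 m

Manning's equation rearranged: A R^(2/3) = nQ / (1·√S) = 0.016 × 0.13 / (√0.00022) = 0.1402.
Trying y = 0.309 m: A R^(2/3) = 0.08012 — low.
Trying y = 0.484 m: A R^(2/3) = 0.192 — high.
Trying y = 0.411 m: A R^(2/3) = 0.1406 — close enough.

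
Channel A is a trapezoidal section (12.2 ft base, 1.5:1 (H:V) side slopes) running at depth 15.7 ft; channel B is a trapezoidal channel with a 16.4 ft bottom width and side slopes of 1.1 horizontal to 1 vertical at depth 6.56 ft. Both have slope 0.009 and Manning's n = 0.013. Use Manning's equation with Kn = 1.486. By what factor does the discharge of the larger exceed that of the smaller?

Channel A: With bottom width b = 12.2 ft and side slope z = 1.5: A = (b + zy)y = (12.2 + 1.5×15.7)×15.7 = 561.3 ft²; P = b + 2y√(1+z²) = 12.2 + 2×15.7×1.803 = 68.81 ft. Hydraulic radius R = A/P = 561.3/68.81 = 8.157 ft. Q_A = (1.486/0.013)·561.3·8.157^(2/3)·√0.009 = 24660 ft³/s.
Channel B: With bottom width b = 16.4 ft and side slope z = 1.1: A = (b + zy)y = (16.4 + 1.1×6.56)×6.56 = 154.9 ft²; P = b + 2y√(1+z²) = 16.4 + 2×6.56×1.487 = 35.9 ft. Hydraulic radius R = A/P = 154.9/35.9 = 4.315 ft. Q_B = (1.486/0.013)·154.9·4.315^(2/3)·√0.009 = 4453 ft³/s.
The larger discharge is 24660 ft³/s and the smaller is 4453 ft³/s; the ratio is 5.54.

5.54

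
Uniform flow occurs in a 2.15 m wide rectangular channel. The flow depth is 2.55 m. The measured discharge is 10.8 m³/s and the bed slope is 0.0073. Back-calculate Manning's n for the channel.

Flow area A = b·y = 2.15 × 2.55 = 5.482 m². Wetted perimeter P = b + 2y = 2.15 + 2×2.55 = 7.25 m.
Hydraulic radius R = A/P = 5.482/7.25 = 0.7562 m.
Rearranging Manning's equation: n = (1/Q) A R^(2/3) S^(1/2) = (1/10.8) × 5.482 × 0.7562^(2/3) × √0.0073 = 0.036.

n = 0.036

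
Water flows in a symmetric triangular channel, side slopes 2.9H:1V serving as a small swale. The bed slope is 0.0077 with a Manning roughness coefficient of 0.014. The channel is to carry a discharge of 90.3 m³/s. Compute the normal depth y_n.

y_n = 2.2 m

Manning's equation rearranged: A R^(2/3) = nQ / (1·√S) = 0.014 × 90.3 / (√0.0077) = 14.41.
At y = 2.43 m: A R^(2/3) = 18.78 — over.
At y = 1.61 m: A R^(2/3) = 6.266 — short.
At y = 2.2 m: A R^(2/3) = 14.41 — close enough.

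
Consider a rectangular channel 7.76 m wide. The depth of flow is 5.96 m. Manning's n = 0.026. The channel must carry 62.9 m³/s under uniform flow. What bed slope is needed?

Flow area A = b·y = 7.76 × 5.96 = 46.25 m². Wetted perimeter P = b + 2y = 7.76 + 2×5.96 = 19.68 m.
Hydraulic radius R = A/P = 46.25/19.68 = 2.35 m.
From Manning's equation, S = [nQ / (1 A R^(2/3))]² = [0.026 × 62.9 / (1 × 46.25 × 2.35^(2/3))]² = 0.0004.

S = 0.0004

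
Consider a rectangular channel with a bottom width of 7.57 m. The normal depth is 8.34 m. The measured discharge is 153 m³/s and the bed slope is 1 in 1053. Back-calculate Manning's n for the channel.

Flow area A = b·y = 7.57 × 8.34 = 63.13 m². Wetted perimeter P = b + 2y = 7.57 + 2×8.34 = 24.25 m.
Hydraulic radius R = A/P = 63.13/24.25 = 2.603 m.
Rearranging Manning's equation: n = (1/Q) A R^(2/3) S^(1/2) = (1/153) × 63.13 × 2.603^(2/3) × √0.0009497 = 0.0241.

n = 0.0241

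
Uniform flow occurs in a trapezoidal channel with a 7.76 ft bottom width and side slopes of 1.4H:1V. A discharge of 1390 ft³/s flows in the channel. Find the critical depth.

At critical depth, Q² T / (g A³) = 1, i.e. A³/T = Q²/g = 1390²/32.2 = 60000.
Trying y = 5.58 ft: A³/T = 28060 — low.
Trying y = 7.44 ft: A³/T = 86490 — high.
Trying y = 6.78 ft: A³/T = 59840 — ≈ 60000.

y_c = 6.78 ft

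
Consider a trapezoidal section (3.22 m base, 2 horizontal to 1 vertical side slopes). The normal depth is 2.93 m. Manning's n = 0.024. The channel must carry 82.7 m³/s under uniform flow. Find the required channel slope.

With bottom width b = 3.22 m and side slope z = 2: A = (b + zy)y = (3.22 + 2×2.93)×2.93 = 26.6 m²; P = b + 2y√(1+z²) = 3.22 + 2×2.93×2.236 = 16.32 m.
Hydraulic radius R = A/P = 26.6/16.32 = 1.63 m.
From Manning's equation, S = [nQ / (1 A R^(2/3))]² = [0.024 × 82.7 / (1 × 26.6 × 1.63^(2/3))]² = 0.0029.

S = 0.0029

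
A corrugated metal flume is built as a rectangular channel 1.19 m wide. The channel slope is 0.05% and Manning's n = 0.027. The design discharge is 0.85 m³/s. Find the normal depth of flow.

Manning's equation rearranged: A R^(2/3) = nQ / (1·√S) = 0.027 × 0.85 / (√0.0005) = 1.026.
Try y = 1.1 m: A R^(2/3) = 0.6941 — low.
Try y = 1.65 m: A R^(2/3) = 1.131 — high.
Try y = 1.52 m: A R^(2/3) = 1.027 — ≈ 1.026.

y_n = 1.52 m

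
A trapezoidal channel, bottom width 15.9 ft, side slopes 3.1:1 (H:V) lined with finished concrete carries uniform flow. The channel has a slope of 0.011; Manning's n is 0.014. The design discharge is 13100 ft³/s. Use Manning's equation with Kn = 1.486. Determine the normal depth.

y_n = 8.93 ft

Manning's equation rearranged: A R^(2/3) = nQ / (1.486·√S) = 0.014 × 13100 / (1.486 × √0.011) = 1177.
Trying y = 9.83 ft: A R^(2/3) = 1455 — over.
Trying y = 6.32 ft: A R^(2/3) = 558.6 — short.
Trying y = 8.93 ft: A R^(2/3) = 1176 — matches.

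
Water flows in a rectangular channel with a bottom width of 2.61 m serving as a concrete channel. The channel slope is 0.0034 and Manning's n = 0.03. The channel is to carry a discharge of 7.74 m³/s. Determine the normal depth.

y_n = 1.83 m

Manning's equation rearranged: A R^(2/3) = nQ / (1·√S) = 0.03 × 7.74 / (√0.0034) = 3.982.
Try y = 2.1 m: A R^(2/3) = 4.742 — high.
Try y = 1.62 m: A R^(2/3) = 3.405 — low.
Try y = 1.83 m: A R^(2/3) = 3.984 — close enough.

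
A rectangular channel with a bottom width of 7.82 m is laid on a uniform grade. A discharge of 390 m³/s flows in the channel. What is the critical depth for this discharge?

y_c = 6.33 m

For a rectangular channel, critical depth y_c = (q²/g)^(1/3) where q = Q/b = 390/7.82 = 49.87 m²/s.
So y_c = (49.87²/9.81)^(1/3) = 6.33 m.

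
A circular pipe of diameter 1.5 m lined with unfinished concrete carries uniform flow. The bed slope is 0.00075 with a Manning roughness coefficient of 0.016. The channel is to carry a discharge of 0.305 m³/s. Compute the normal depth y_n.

Manning's equation rearranged: A R^(2/3) = nQ / (1·√S) = 0.016 × 0.305 / (√0.00075) = 0.1782.
At y = 0.491 m: A R^(2/3) = 0.2128 — over.
At y = 0.384 m: A R^(2/3) = 0.1319 — short.
At y = 0.448 m: A R^(2/3) = 0.1784 — matches.

y_n = 0.448 m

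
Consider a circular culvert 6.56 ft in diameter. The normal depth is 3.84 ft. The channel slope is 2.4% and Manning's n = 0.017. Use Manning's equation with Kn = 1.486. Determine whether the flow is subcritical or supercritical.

supercritical

For a circular section of diameter D = 6.56 ft at depth y = 3.84 ft, the central angle is θ = 2 arccos(1 − 2y/D) = 3.485 rad. Then A = (D²/8)(θ − sin θ) = 20.55 ft² and P = Dθ/2 = 11.43 ft.
Hydraulic radius R = A/P = 20.55/11.43 = 1.798 ft.
V = (1.486/n) R^(2/3) √S = (1.486/0.017) × 1.798^(2/3) × √0.024 = 20.03 ft/s. Hydraulic depth D_h = A/T = 20.55/6.464 = 3.18 ft.
Froude number Fr = V/√(g·D_h) = 20.03/√(32.2×3.18) = 1.98, which is greater than 1, so the flow is supercritical.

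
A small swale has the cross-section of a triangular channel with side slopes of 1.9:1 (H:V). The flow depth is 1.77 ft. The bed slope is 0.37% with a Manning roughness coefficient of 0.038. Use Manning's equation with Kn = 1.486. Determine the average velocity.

V = 2.02 ft/s

For a triangular section with side slope z = 1.9: A = zy² = 1.9×1.77² = 5.953 ft²; P = 2y√(1+z²) = 2×1.77×2.147 = 7.601 ft.
Hydraulic radius R = A/P = 5.953/7.601 = 0.7832 ft.
From Manning's equation, V = (1.486/n) R^(2/3) S^(1/2) = (1.486/0.038) × 0.7832^(2/3) × 0.0037^(1/2) = 2.02 ft/s.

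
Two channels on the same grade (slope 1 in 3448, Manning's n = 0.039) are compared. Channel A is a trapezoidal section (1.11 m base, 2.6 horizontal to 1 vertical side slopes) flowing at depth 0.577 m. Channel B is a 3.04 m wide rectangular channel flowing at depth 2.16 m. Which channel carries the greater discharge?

channel B

Channel A: With bottom width b = 1.11 m and side slope z = 2.6: A = (b + zy)y = (1.11 + 2.6×0.577)×0.577 = 1.506 m²; P = b + 2y√(1+z²) = 1.11 + 2×0.577×2.786 = 4.325 m. Hydraulic radius R = A/P = 1.506/4.325 = 0.3483 m. Q_A = (1/0.039)·1.506·0.3483^(2/3)·√0.00029 = 0.3255 m³/s.
Channel B: Flow area A = b·y = 3.04 × 2.16 = 6.566 m². Wetted perimeter P = b + 2y = 3.04 + 2×2.16 = 7.36 m. Hydraulic radius R = A/P = 6.566/7.36 = 0.8922 m. Q_B = (1/0.039)·6.566·0.8922^(2/3)·√0.00029 = 2.657 m³/s.
Q_A = 0.3255 m³/s vs Q_B = 2.657 m³/s, so channel B carries more.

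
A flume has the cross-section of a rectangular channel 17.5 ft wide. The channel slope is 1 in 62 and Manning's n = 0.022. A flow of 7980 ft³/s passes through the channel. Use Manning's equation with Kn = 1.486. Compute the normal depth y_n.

y_n = 16.6 ft

Manning's equation rearranged: A R^(2/3) = nQ / (1.486·√S) = 0.022 × 7980 / (1.486 × √0.01613) = 930.3.
Try y = 14.8 ft: A R^(2/3) = 806.9 — low.
Try y = 19.6 ft: A R^(2/3) = 1139 — high.
Try y = 16.6 ft: A R^(2/3) = 930.2 — ≈ 930.3.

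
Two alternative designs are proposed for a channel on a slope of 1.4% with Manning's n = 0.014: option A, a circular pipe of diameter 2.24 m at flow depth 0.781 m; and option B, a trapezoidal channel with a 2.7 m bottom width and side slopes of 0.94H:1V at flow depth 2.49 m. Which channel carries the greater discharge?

Channel A: For a circular section of diameter D = 2.24 m at depth y = 0.781 m, the central angle is θ = 2 arccos(1 − 2y/D) = 2.527 rad. Then A = (D²/8)(θ − sin θ) = 1.223 m² and P = Dθ/2 = 2.83 m. Hydraulic radius R = A/P = 1.223/2.83 = 0.4321 m. Q_A = (1/0.014)·1.223·0.4321^(2/3)·√0.014 = 5.907 m³/s.
Channel B: With bottom width b = 2.7 m and side slope z = 0.94: A = (b + zy)y = (2.7 + 0.94×2.49)×2.49 = 12.55 m²; P = b + 2y√(1+z²) = 2.7 + 2×2.49×1.372 = 9.535 m. Hydraulic radius R = A/P = 12.55/9.535 = 1.316 m. Q_B = (1/0.014)·12.55·1.316^(2/3)·√0.014 = 127.4 m³/s.
Q_A = 5.907 m³/s vs Q_B = 127.4 m³/s, so channel B carries more.

channel B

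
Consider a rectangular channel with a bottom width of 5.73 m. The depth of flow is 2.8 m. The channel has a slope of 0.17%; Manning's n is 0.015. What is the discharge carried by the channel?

Q = 55.6 m³/s

Flow area A = b·y = 5.73 × 2.8 = 16.04 m². Wetted perimeter P = b + 2y = 5.73 + 2×2.8 = 11.33 m.
Hydraulic radius R = A/P = 16.04/11.33 = 1.416 m.
Manning's equation: Q = (1/n) A R^(2/3) S^(1/2) = (1/0.015) × 16.04 × 1.416^(2/3) × 0.0017^(1/2) = 55.6 m³/s.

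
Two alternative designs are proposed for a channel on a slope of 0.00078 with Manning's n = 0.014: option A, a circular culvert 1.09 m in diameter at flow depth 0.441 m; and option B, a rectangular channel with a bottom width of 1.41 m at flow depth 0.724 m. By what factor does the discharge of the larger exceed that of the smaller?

3.81

Channel A: For a circular section of diameter D = 1.09 m at depth y = 0.441 m, the central angle is θ = 2 arccos(1 − 2y/D) = 2.758 rad. Then A = (D²/8)(θ − sin θ) = 0.3539 m² and P = Dθ/2 = 1.503 m. Hydraulic radius R = A/P = 0.3539/1.503 = 0.2355 m. Q_A = (1/0.014)·0.3539·0.2355^(2/3)·√0.00078 = 0.2692 m³/s.
Channel B: Flow area A = b·y = 1.41 × 0.724 = 1.021 m². Wetted perimeter P = b + 2y = 1.41 + 2×0.724 = 2.858 m. Hydraulic radius R = A/P = 1.021/2.858 = 0.3572 m. Q_B = (1/0.014)·1.021·0.3572^(2/3)·√0.00078 = 1.025 m³/s.
The larger discharge is 1.025 m³/s and the smaller is 0.2692 m³/s; the ratio is 3.81.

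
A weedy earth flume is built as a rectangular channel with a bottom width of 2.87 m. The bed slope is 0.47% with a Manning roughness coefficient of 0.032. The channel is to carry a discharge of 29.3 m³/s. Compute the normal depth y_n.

y_n = 4.5 m

Manning's equation rearranged: A R^(2/3) = nQ / (1·√S) = 0.032 × 29.3 / (√0.0047) = 13.68.
At y = 3.08 m: A R^(2/3) = 8.715 — too small.
At y = 5.12 m: A R^(2/3) = 15.86 — too large.
At y = 4.5 m: A R^(2/3) = 13.66 — matches.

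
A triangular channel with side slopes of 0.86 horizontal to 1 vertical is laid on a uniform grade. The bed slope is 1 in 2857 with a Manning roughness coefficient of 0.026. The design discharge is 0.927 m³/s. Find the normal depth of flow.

y_n = 1.54 m

Manning's equation rearranged: A R^(2/3) = nQ / (1·√S) = 0.026 × 0.927 / (√0.00035) = 1.288.
At y = 1.75 m: A R^(2/3) = 1.812 — too large.
At y = 1.27 m: A R^(2/3) = 0.7706 — too small.
At y = 1.54 m: A R^(2/3) = 1.288 — close enough.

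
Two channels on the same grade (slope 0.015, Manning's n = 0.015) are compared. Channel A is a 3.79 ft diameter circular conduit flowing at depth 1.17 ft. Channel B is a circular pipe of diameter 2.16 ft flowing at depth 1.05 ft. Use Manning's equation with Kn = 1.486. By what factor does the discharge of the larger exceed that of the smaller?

1.95

Channel A: For a circular section of diameter D = 3.79 ft at depth y = 1.17 ft, the central angle is θ = 2 arccos(1 − 2y/D) = 2.356 rad. Then A = (D²/8)(θ − sin θ) = 2.962 ft² and P = Dθ/2 = 4.465 ft. Hydraulic radius R = A/P = 2.962/4.465 = 0.6632 ft. Q_A = (1.486/0.015)·2.962·0.6632^(2/3)·√0.015 = 27.33 ft³/s.
Channel B: For a circular section of diameter D = 2.16 ft at depth y = 1.05 ft, the central angle is θ = 2 arccos(1 − 2y/D) = 3.086 rad. Then A = (D²/8)(θ − sin θ) = 1.767 ft² and P = Dθ/2 = 3.333 ft. Hydraulic radius R = A/P = 1.767/3.333 = 0.5303 ft. Q_B = (1.486/0.015)·1.767·0.5303^(2/3)·√0.015 = 14.05 ft³/s.
The larger discharge is 27.33 ft³/s and the smaller is 14.05 ft³/s; the ratio is 1.95.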